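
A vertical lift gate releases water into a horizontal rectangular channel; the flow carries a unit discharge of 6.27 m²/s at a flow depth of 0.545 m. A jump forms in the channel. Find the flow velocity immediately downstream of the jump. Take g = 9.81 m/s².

V₁ = q/y₁ = 6.27/0.545 = 11.5 m/s. Fr₁ = V₁/√(g·y₁) = 11.5/√(9.81×0.545) = 4.98.
From the momentum equation for a rectangular channel, y₂/y₁ = ½[√(1 + 8Fr₁²) − 1] = ½[√199.0 − 1] = 6.55.
y₂ = 6.55 × 0.545 = 3.57 m.
V₂ = q/y₂ = 6.27/3.57 = 1.76 m/s.

V₂ = 1.76 m/s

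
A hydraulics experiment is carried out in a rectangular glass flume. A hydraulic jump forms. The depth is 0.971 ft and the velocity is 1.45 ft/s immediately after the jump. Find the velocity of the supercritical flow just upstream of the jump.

V₁ = 12.1 ft/s

Fr₂ = V₂/√(g·y₂) = 1.45/√(32.2×0.971) = 0.259.
From the momentum equation (using Fr₂), y₁/y₂ = ½[√(1 + 8Fr₂²) − 1] = ½[√1.538 − 1] = 0.120.
y₁ = 0.120 × 0.971 = 0.117 ft.
V₁ = q/y₁ = 1.41/0.117 = 12.1 ft/s.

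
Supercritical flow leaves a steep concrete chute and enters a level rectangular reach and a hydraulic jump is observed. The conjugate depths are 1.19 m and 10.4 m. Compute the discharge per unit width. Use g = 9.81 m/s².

q = 26.5 m²/s

For a rectangular channel the momentum equation gives q² = ½·g·y₁·y₂·(y₁ + y₂) = ½×9.81×1.19×10.4×11.6 = 704.
q = √704 = 26.5 m²/s.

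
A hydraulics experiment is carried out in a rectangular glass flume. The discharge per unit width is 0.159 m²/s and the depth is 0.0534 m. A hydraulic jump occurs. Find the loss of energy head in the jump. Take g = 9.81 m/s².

V₁ = q/y₁ = 0.159/0.0534 = 2.98 m/s. Fr₁ = V₁/√(g·y₁) = 2.98/√(9.81×0.0534) = 4.11.
Conjugate-depth relation: y₂/y₁ = ½[√(1 + 8Fr₁²) − 1] = ½[√136.4 − 1] = 5.34.
y₂ = 5.34 × 0.0534 = 0.285 m.
Head loss: ΔE = (y₂ − y₁)³/(4y₁y₂) = (0.285 − 0.0534)³/(4×0.0534×0.285) = 0.0124/0.0609 = 0.204 m.

ΔE = 0.204 m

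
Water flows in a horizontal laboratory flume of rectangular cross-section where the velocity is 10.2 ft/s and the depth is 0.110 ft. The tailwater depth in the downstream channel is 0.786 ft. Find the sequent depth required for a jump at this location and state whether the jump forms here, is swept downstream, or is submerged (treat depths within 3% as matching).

y₂ = 0.790 ft; the jump forms here

Fr₁ = V₁/√(g·y₁) = 10.2/√(32.2×0.110) = 5.42.
Sequent-depth ratio: y₂/y₁ = ½[√(1 + 8Fr₁²) − 1] = ½[√236.0 − 1] = 7.18.
y₂ = 7.18 × 0.110 = 0.790 ft.
Tailwater y_tw = 0.786 ft: y_tw ≈ y₂, so the jump forms here.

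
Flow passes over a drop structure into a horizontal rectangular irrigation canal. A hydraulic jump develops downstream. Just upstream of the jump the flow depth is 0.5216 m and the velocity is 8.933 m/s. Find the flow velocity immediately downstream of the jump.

V₂ = 1.749 m/s

Fr₁ = V₁/√(g·y₁) = 8.933/√(9.81×0.5216) = 3.949.
Sequent-depth ratio: y₂/y₁ = ½[√(1 + 8Fr₁²) − 1] = ½[√125.76 − 1] = 5.107.
y₂ = 5.107 × 0.5216 = 2.664 m.
q = V₁·y₁ = 8.933 × 0.5216 = 4.659 m²/s.
V₂ = q/y₂ = 4.659/2.664 = 1.749 m/s.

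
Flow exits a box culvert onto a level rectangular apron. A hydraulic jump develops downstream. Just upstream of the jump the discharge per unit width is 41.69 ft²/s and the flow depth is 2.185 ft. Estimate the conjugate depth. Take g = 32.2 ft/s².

y₂ = 6.021 ft

V₁ = q/y₁ = 41.69/2.185 = 19.08 ft/s. Fr₁ = V₁/√(g·y₁) = 19.08/√(32.2×2.185) = 2.275.
Conjugate-depth relation: y₂/y₁ = ½[√(1 + 8Fr₁²) − 1] = ½[√42.395 − 1] = 2.756.
y₂ = 2.756 × 2.185 = 6.021 ft.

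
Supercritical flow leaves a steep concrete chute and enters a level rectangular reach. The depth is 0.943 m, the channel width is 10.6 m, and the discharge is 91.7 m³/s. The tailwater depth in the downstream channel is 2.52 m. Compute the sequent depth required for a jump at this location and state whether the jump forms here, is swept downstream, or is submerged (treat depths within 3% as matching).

q = Q/b = 91.7/10.6 = 8.65 m²/s; V₁ = q/y₁ = 9.17 m/s. Fr₁ = V₁/√(g·y₁) = 3.02.
Conjugate-depth relation: y₂/y₁ = ½[√(1 + 8Fr₁²) − 1] = ½[√73.78 − 1] = 3.79.
y₂ = 3.79 × 0.943 = 3.58 m.
Tailwater y_tw = 2.52 m: y_tw < y₂, so the jump is swept downstream.

y₂ = 3.58 m; the jump is swept downstream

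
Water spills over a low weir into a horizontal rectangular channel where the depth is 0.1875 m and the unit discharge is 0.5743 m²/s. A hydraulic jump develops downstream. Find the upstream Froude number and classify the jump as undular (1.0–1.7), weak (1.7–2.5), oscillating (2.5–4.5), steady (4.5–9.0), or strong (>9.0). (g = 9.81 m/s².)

V₁ = q/y₁ = 0.5743/0.1875 = 3.063 m/s. Fr₁ = V₁/√(g·y₁) = 3.063/√(9.81×0.1875) = 2.258.
Fr₁ = 2.258 lies in the weak range.

Fr₁ = 2.258; weak jump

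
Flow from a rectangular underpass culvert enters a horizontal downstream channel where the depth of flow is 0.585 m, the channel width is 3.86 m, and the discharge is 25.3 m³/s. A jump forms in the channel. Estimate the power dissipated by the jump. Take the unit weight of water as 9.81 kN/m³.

q = Q/b = 25.3/3.86 = 6.55 m²/s; V₁ = q/y₁ = 11.2 m/s. Fr₁ = V₁/√(g·y₁) = 4.68.
From the momentum equation for a rectangular channel, y₂/y₁ = ½[√(1 + 8Fr₁²) − 1] = ½[√176.0 − 1] = 6.13.
y₂ = 6.13 × 0.585 = 3.59 m.
Head loss: ΔE = (y₂ − y₁)³/(4y₁y₂) = (3.59 − 0.585)³/(4×0.585×3.59) = 27.1/8.40 = 3.23 m.
P = γ·Q·ΔE = 9.81 × 25.3 × 3.23 = 800 kW.

P = 800 kW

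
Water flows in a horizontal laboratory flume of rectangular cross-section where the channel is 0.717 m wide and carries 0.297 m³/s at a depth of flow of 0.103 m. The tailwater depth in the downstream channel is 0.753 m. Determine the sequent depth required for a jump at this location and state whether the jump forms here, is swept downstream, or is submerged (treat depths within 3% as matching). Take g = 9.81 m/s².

q = Q/b = 0.297/0.717 = 0.414 m²/s; V₁ = q/y₁ = 4.02 m/s. Fr₁ = V₁/√(g·y₁) = 4.00.
Bélanger equation: y₂/y₁ = ½[√(1 + 8Fr₁²) − 1] = ½[√129.1 − 1] = 5.18.
y₂ = 5.18 × 0.103 = 0.534 m.
Tailwater y_tw = 0.753 m: y_tw > y₂, so the jump is submerged.

y₂ = 0.534 m; the jump is submerged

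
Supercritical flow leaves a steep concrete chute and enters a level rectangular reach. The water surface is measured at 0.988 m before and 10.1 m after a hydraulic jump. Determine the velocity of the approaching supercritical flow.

V₁ = 23.6 m/s

For a rectangular channel the momentum equation gives q² = ½·g·y₁·y₂·(y₁ + y₂) = ½×9.81×0.988×10.1×11.1 = 543.
q = √543 = 23.3 m²/s.
V₁ = q/y₁ = 23.3/0.988 = 23.6 m/s.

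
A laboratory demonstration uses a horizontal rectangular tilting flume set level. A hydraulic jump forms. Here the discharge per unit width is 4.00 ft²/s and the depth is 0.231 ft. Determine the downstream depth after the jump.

V₁ = q/y₁ = 4.00/0.231 = 17.3 ft/s. Fr₁ = V₁/√(g·y₁) = 17.3/√(32.2×0.231) = 6.35.
Bélanger equation: y₂/y₁ = ½[√(1 + 8Fr₁²) − 1] = ½[√323.5 − 1] = 8.49.
y₂ = 8.49 × 0.231 = 1.96 ft.

y₂ = 1.96 ft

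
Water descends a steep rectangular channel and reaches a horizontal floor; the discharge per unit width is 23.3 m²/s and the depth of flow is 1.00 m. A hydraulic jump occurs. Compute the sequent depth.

y₂ = 10.0 m

V₁ = q/y₁ = 23.3/1.00 = 23.3 m/s. Fr₁ = V₁/√(g·y₁) = 23.3/√(9.81×1.00) = 7.44.
Conjugate-depth relation: y₂/y₁ = ½[√(1 + 8Fr₁²) − 1] = ½[√443.7 − 1] = 10.0.
y₂ = 10.0 × 1.00 = 10.0 m.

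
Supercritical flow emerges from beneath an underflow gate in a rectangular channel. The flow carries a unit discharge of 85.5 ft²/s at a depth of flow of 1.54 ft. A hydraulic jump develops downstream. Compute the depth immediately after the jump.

V₁ = q/y₁ = 85.5/1.54 = 55.5 ft/s. Fr₁ = V₁/√(g·y₁) = 55.5/√(32.2×1.54) = 7.88.
Bélanger equation: y₂/y₁ = ½[√(1 + 8Fr₁²) − 1] = ½[√498.3 − 1] = 10.7.
y₂ = 10.7 × 1.54 = 16.4 ft.

y₂ = 16.4 ft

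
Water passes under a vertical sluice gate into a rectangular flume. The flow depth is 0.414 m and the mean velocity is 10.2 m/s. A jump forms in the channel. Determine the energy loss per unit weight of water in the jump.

ΔE = 2.83 m

Fr₁ = V₁/√(g·y₁) = 10.2/√(9.81×0.414) = 5.06.
From the momentum equation for a rectangular channel, y₂/y₁ = ½[√(1 + 8Fr₁²) − 1] = ½[√205.9 − 1] = 6.68.
y₂ = 6.68 × 0.414 = 2.76 m.
q = V₁·y₁ = 10.2 × 0.414 = 4.22 m²/s. V₂ = q/y₂ = 4.22/2.76 = 1.53 m/s. E₁ = y₁ + V₁²/2g = 5.72 m; E₂ = y₂ + V₂²/2g = 2.88 m. ΔE = E₁ − E₂ = 2.83 m.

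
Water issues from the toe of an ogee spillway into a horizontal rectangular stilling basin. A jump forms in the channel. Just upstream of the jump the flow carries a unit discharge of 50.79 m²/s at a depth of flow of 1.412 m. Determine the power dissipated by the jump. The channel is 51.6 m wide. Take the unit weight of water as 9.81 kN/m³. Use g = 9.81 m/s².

V₁ = q/y₁ = 50.79/1.412 = 35.97 m/s. Fr₁ = V₁/√(g·y₁) = 35.97/√(9.81×1.412) = 9.665.
Sequent-depth ratio: y₂/y₁ = ½[√(1 + 8Fr₁²) − 1] = ½[√748.26 − 1] = 13.18.
y₂ = 13.18 × 1.412 = 18.61 m.
V₂ = q/y₂ = 50.79/18.61 = 2.730 m/s. E₁ = y₁ + V₁²/2g = 67.36 m; E₂ = y₂ + V₂²/2g = 18.99 m. ΔE = E₁ − E₂ = 48.37 m.
Q = q·b = 50.79 × 51.6 = 2621 m³/s. P = γ·Q·ΔE = 9.81 × 2621 × 48.37 = 1243628 kW.

P = 1243628 kW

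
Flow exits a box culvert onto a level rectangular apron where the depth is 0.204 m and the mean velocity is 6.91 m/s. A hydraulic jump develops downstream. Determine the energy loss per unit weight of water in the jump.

ΔE = 1.27 m

Fr₁ = V₁/√(g·y₁) = 6.91/√(9.81×0.204) = 4.88.
Conjugate-depth relation: y₂/y₁ = ½[√(1 + 8Fr₁²) − 1] = ½[√191.9 − 1] = 6.43.
y₂ = 6.43 × 0.204 = 1.31 m.
q = V₁·y₁ = 6.91 × 0.204 = 1.41 m²/s. V₂ = q/y₂ = 1.41/1.31 = 1.08 m/s. E₁ = y₁ + V₁²/2g = 2.64 m; E₂ = y₂ + V₂²/2g = 1.37 m. ΔE = E₁ − E₂ = 1.27 m.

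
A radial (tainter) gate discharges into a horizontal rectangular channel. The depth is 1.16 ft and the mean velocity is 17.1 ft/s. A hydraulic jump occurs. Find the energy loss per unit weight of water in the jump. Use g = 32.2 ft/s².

Fr₁ = V₁/√(g·y₁) = 17.1/√(32.2×1.16) = 2.80.
Conjugate-depth relation: y₂/y₁ = ½[√(1 + 8Fr₁²) − 1] = ½[√63.63 − 1] = 3.49.
y₂ = 3.49 × 1.16 = 4.05 ft.
q = V₁·y₁ = 17.1 × 1.16 = 19.8 ft²/s. V₂ = q/y₂ = 19.8/4.05 = 4.90 ft/s. E₁ = y₁ + V₁²/2g = 5.70 ft; E₂ = y₂ + V₂²/2g = 4.42 ft. ΔE = E₁ − E₂ = 1.28 ft.

ΔE = 1.28 ft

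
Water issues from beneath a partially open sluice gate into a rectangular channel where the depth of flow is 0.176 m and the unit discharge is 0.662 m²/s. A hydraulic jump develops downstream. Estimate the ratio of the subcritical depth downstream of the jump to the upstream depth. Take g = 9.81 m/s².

V₁ = q/y₁ = 0.662/0.176 = 3.76 m/s. Fr₁ = V₁/√(g·y₁) = 3.76/√(9.81×0.176) = 2.86.
Conjugate-depth relation: y₂/y₁ = ½[√(1 + 8Fr₁²) − 1] = ½[√66.55 − 1] = 3.58.

y₂/y₁ = 3.58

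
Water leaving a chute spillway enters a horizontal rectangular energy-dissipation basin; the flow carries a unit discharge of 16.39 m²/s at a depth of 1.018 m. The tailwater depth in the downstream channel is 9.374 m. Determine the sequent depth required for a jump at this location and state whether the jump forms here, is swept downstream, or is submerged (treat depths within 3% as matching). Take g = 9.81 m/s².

y₂ = 6.843 m; the jump is submerged

V₁ = q/y₁ = 16.39/1.018 = 16.10 m/s. Fr₁ = V₁/√(g·y₁) = 16.10/√(9.81×1.018) = 5.095.
By Bélanger, y₂/y₁ = ½[√(1 + 8Fr₁²) − 1] = ½[√208.65 − 1] = 6.722.
y₂ = 6.722 × 1.018 = 6.843 m.
Tailwater y_tw = 9.374 m: y_tw > y₂, so the jump is submerged.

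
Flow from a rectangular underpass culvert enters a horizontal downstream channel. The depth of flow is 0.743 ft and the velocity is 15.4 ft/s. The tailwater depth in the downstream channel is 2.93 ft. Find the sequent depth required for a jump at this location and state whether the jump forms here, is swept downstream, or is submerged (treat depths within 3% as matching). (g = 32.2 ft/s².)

y₂ = 2.96 ft; the jump forms here

Fr₁ = V₁/√(g·y₁) = 15.4/√(32.2×0.743) = 3.15.
By Bélanger, y₂/y₁ = ½[√(1 + 8Fr₁²) − 1] = ½[√80.30 − 1] = 3.98.
y₂ = 3.98 × 0.743 = 2.96 ft.
Tailwater y_tw = 2.93 ft: y_tw ≈ y₂, so the jump forms here.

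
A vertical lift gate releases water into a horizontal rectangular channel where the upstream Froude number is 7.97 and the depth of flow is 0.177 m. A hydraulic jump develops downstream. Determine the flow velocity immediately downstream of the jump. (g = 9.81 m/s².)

Fr₁ = 7.97 (given).
Sequent-depth ratio: y₂/y₁ = ½[√(1 + 8Fr₁²) − 1] = ½[√509.2 − 1] = 10.8.
y₂ = 10.8 × 0.177 = 1.91 m.
V₁ = Fr₁·√(g·y₁) = 7.97×√(9.81×0.177) = 10.5 m/s; q = V₁·y₁ = 1.86 m²/s.
V₂ = q/y₂ = 1.86/1.91 = 0.974 m/s.

V₂ = 0.974 m/s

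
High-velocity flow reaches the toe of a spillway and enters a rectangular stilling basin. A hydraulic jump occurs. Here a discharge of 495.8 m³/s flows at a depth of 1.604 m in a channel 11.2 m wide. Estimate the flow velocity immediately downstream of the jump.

q = Q/b = 495.8/11.2 = 44.27 m²/s; V₁ = q/y₁ = 27.60 m/s. Fr₁ = V₁/√(g·y₁) = 6.957.
By Bélanger, y₂/y₁ = ½[√(1 + 8Fr₁²) − 1] = ½[√388.24 − 1] = 9.352.
y₂ = 9.352 × 1.604 = 15.00 m.
V₂ = q/y₂ = 44.27/15.00 = 2.951 m/s.

V₂ = 2.951 m/s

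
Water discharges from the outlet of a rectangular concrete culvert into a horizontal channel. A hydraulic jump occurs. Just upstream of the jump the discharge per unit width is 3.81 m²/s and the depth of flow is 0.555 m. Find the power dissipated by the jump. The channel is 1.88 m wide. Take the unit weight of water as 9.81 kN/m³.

V₁ = q/y₁ = 3.81/0.555 = 6.86 m/s. Fr₁ = V₁/√(g·y₁) = 6.86/√(9.81×0.555) = 2.94.
From the momentum equation for a rectangular channel, y₂/y₁ = ½[√(1 + 8Fr₁²) − 1] = ½[√70.25 − 1] = 3.69.
y₂ = 3.69 × 0.555 = 2.05 m.
Head loss: ΔE = (y₂ − y₁)³/(4y₁y₂) = (2.05 − 0.555)³/(4×0.555×2.05) = 3.33/4.55 = 0.732 m.
Q = q·b = 3.81 × 1.88 = 7.16 m³/s. P = γ·Q·ΔE = 9.81 × 7.16 × 0.732 = 51.5 kW.

P = 51.5 kW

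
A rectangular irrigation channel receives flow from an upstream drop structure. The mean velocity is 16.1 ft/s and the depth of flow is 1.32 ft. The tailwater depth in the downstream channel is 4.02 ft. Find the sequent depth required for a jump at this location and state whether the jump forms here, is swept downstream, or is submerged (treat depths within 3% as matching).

Fr₁ = V₁/√(g·y₁) = 16.1/√(32.2×1.32) = 2.47.
By Bélanger, y₂/y₁ = ½[√(1 + 8Fr₁²) − 1] = ½[√49.79 − 1] = 3.03.
y₂ = 3.03 × 1.32 = 4.00 ft.
Tailwater y_tw = 4.02 ft: y_tw ≈ y₂, so the jump forms here.

y₂ = 4.00 ft; the jump forms here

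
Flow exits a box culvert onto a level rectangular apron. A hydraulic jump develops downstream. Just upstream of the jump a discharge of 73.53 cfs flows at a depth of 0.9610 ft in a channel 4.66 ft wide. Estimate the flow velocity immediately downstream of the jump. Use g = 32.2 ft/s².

V₂ = 4.433 ft/s

q = Q/b = 73.53/4.66 = 15.78 ft²/s; V₁ = q/y₁ = 16.42 ft/s. Fr₁ = V₁/√(g·y₁) = 2.952.
Conjugate-depth relation: y₂/y₁ = ½[√(1 + 8Fr₁²) − 1] = ½[√70.698 − 1] = 3.704.
y₂ = 3.704 × 0.9610 = 3.560 ft.
V₂ = q/y₂ = 15.78/3.560 = 4.433 ft/s.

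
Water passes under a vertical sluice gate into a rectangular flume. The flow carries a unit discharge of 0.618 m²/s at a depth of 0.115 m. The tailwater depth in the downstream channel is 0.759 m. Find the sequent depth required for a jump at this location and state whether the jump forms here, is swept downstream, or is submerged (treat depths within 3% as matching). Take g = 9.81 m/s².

y₂ = 0.767 m; the jump forms here

V₁ = q/y₁ = 0.618/0.115 = 5.37 m/s. Fr₁ = V₁/√(g·y₁) = 5.37/√(9.81×0.115) = 5.06.
Conjugate-depth relation: y₂/y₁ = ½[√(1 + 8Fr₁²) − 1] = ½[√205.8 − 1] = 6.67.
y₂ = 6.67 × 0.115 = 0.767 m.
Tailwater y_tw = 0.759 m: y_tw ≈ y₂, so the jump forms here.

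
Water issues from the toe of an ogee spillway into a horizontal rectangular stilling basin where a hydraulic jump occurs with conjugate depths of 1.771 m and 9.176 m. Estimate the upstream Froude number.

For a rectangular channel the momentum equation gives q² = ½·g·y₁·y₂·(y₁ + y₂) = ½×9.81×1.771×9.176×10.95 = 872.6.
q = √872.6 = 29.54 m²/s.
V₁ = q/y₁ = 16.68 m/s; Fr₁ = V₁/√(g·y₁) = 4.002.

Fr₁ = 4.002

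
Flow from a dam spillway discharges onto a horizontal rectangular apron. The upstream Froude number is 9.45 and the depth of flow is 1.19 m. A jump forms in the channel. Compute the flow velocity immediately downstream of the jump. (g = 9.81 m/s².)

Fr₁ = 9.45 (given).
By Bélanger, y₂/y₁ = ½[√(1 + 8Fr₁²) − 1] = ½[√715.4 − 1] = 12.9.
y₂ = 12.9 × 1.19 = 15.3 m.
V₁ = Fr₁·√(g·y₁) = 9.45×√(9.81×1.19) = 32.3 m/s; q = V₁·y₁ = 38.4 m²/s.
V₂ = q/y₂ = 38.4/15.3 = 2.51 m/s.

V₂ = 2.51 m/s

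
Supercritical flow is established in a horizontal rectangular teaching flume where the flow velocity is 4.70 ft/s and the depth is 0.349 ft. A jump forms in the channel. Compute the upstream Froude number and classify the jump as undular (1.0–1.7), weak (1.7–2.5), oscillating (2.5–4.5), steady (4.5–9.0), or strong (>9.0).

Fr₁ = V₁/√(g·y₁) = 4.70/√(32.2×0.349) = 1.40.
Fr₁ = 1.40 lies in the undular range.

Fr₁ = 1.40; undular jump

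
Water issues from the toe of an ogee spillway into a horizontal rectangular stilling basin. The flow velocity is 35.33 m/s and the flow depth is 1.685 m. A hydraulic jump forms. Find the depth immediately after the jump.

y₂ = 19.88 m

Fr₁ = V₁/√(g·y₁) = 35.33/√(9.81×1.685) = 8.690.
From the momentum equation for a rectangular channel, y₂/y₁ = ½[√(1 + 8Fr₁²) − 1] = ½[√605.10 − 1] = 11.80.
y₂ = 11.80 × 1.685 = 19.88 m.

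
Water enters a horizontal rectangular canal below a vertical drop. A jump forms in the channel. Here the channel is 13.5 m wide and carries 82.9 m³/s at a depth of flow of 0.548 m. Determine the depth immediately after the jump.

y₂ = 3.48 m

q = Q/b = 82.9/13.5 = 6.14 m²/s; V₁ = q/y₁ = 11.2 m/s. Fr₁ = V₁/√(g·y₁) = 4.83.
By Bélanger, y₂/y₁ = ½[√(1 + 8Fr₁²) − 1] = ½[√187.9 − 1] = 6.35.
y₂ = 6.35 × 0.548 = 3.48 m.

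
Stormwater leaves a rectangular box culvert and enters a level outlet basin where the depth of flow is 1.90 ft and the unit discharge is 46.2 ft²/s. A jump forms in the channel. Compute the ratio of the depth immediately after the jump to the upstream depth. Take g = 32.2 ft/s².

y₂/y₁ = 3.92

V₁ = q/y₁ = 46.2/1.90 = 24.3 ft/s. Fr₁ = V₁/√(g·y₁) = 24.3/√(32.2×1.90) = 3.11.
Bélanger equation: y₂/y₁ = ½[√(1 + 8Fr₁²) − 1] = ½[√78.31 − 1] = 3.92.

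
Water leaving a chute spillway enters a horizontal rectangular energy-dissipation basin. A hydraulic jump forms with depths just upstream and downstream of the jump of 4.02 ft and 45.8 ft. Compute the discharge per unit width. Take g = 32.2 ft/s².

q = 384 ft²/s

For a rectangular channel the momentum equation gives q² = ½·g·y₁·y₂·(y₁ + y₂) = ½×32.2×4.02×45.8×49.8 = 147680.
q = √147680 = 384 ft²/s.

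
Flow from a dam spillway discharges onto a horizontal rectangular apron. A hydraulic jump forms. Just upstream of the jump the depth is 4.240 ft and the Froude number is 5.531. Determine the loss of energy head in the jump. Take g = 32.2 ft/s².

ΔE = 36.78 ft

Fr₁ = 5.531 (given).
By Bélanger, y₂/y₁ = ½[√(1 + 8Fr₁²) − 1] = ½[√245.74 − 1] = 7.338.
y₂ = 7.338 × 4.240 = 31.11 ft.
Head loss: ΔE = (y₂ − y₁)³/(4y₁y₂) = (31.11 − 4.240)³/(4×4.240×31.11) = 19407/527.7 = 36.78 ft.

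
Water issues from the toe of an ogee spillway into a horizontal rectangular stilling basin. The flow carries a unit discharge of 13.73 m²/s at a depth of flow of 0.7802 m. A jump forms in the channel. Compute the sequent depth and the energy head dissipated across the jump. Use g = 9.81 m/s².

y₂ = 6.639 m; ΔE = 9.707 m

V₁ = q/y₁ = 13.73/0.7802 = 17.60 m/s. Fr₁ = V₁/√(g·y₁) = 17.60/√(9.81×0.7802) = 6.361.
Bélanger equation: y₂/y₁ = ½[√(1 + 8Fr₁²) − 1] = ½[√324.70 − 1] = 8.510.
y₂ = 8.510 × 0.7802 = 6.639 m.
Head loss: ΔE = (y₂ − y₁)³/(4y₁y₂) = (6.639 − 0.7802)³/(4×0.7802×6.639) = 201.1/20.72 = 9.707 m.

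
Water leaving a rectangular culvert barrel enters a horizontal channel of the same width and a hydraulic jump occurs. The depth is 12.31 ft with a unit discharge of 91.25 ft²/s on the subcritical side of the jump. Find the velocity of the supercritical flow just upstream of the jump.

V₁ = 32.78 ft/s

V₂ = q/y₂ = 91.25/12.31 = 7.413 ft/s; Fr₂ = V₂/√(g·y₂) = 0.3723.
Since the conjugate-depth ratio holds either way, y₁/y₂ = ½[√(1 + 8Fr₂²) − 1] = ½[√2.1090 − 1] = 0.2261.
y₁ = 0.2261 × 12.31 = 2.784 ft.
V₁ = q/y₁ = 91.25/2.784 = 32.78 ft/s.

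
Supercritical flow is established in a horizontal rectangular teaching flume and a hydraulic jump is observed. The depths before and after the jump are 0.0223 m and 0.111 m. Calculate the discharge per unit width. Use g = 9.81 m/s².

q = 0.0402 m²/s

For a rectangular channel the momentum equation gives q² = ½·g·y₁·y₂·(y₁ + y₂) = ½×9.81×0.0223×0.111×0.133 = 0.00162.
q = √0.00162 = 0.0402 m²/s.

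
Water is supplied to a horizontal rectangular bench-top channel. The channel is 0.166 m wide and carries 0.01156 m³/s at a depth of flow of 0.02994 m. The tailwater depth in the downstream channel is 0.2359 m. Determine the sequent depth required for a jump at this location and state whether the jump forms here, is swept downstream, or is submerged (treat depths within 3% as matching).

y₂ = 0.1674 m; the jump is submerged

q = Q/b = 0.01156/0.166 = 0.06964 m²/s; V₁ = q/y₁ = 2.326 m/s. Fr₁ = V₁/√(g·y₁) = 4.292.
Sequent-depth ratio: y₂/y₁ = ½[√(1 + 8Fr₁²) − 1] = ½[√148.36 − 1] = 5.590.
y₂ = 5.590 × 0.02994 = 0.1674 m.
Tailwater y_tw = 0.2359 m: y_tw > y₂, so the jump is submerged.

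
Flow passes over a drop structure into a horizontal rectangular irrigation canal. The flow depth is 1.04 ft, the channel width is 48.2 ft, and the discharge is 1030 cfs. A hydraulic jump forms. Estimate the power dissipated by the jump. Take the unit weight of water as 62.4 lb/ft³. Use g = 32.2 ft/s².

q = Q/b = 1030/48.2 = 21.4 ft²/s; V₁ = q/y₁ = 20.5 ft/s. Fr₁ = V₁/√(g·y₁) = 3.55.
Bélanger equation: y₂/y₁ = ½[√(1 + 8Fr₁²) − 1] = ½[√101.9 − 1] = 4.55.
y₂ = 4.55 × 1.04 = 4.73 ft.
V₂ = q/y₂ = 21.4/4.73 = 4.52 ft/s. E₁ = y₁ + V₁²/2g = 7.60 ft; E₂ = y₂ + V₂²/2g = 5.05 ft. ΔE = E₁ − E₂ = 2.55 ft.
P = γ·Q·ΔE/550 = 62.4 × 1030 × 2.55 / 550 = 298 hp.

P = 298 hp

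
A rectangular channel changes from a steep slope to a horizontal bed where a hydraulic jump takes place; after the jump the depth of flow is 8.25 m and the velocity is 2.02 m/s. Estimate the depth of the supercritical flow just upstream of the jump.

Fr₂ = V₂/√(g·y₂) = 2.02/√(9.81×8.25) = 0.225.
The Bélanger relation is symmetric: y₁/y₂ = ½[√(1 + 8Fr₂²) − 1] = ½[√1.403 − 1] = 0.0923.
y₁ = 0.0923 × 8.25 = 0.762 m.

y₁ = 0.762 m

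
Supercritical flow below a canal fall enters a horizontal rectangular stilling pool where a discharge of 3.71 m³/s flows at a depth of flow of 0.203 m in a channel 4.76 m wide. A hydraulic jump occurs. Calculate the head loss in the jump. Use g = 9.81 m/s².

q = Q/b = 3.71/4.76 = 0.779 m²/s; V₁ = q/y₁ = 3.84 m/s. Fr₁ = V₁/√(g·y₁) = 2.72.
Sequent-depth ratio: y₂/y₁ = ½[√(1 + 8Fr₁²) − 1] = ½[√60.22 − 1] = 3.38.
y₂ = 3.38 × 0.203 = 0.686 m.
Head loss: ΔE = (y₂ − y₁)³/(4y₁y₂) = (0.686 − 0.203)³/(4×0.203×0.686) = 0.113/0.557 = 0.202 m.

ΔE = 0.202 m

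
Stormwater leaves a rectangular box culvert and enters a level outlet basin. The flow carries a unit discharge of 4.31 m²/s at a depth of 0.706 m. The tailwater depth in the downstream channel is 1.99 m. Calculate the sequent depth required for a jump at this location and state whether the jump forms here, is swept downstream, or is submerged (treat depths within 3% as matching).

V₁ = q/y₁ = 4.31/0.706 = 6.10 m/s. Fr₁ = V₁/√(g·y₁) = 6.10/√(9.81×0.706) = 2.32.
From the momentum equation for a rectangular channel, y₂/y₁ = ½[√(1 + 8Fr₁²) − 1] = ½[√44.05 − 1] = 2.82.
y₂ = 2.82 × 0.706 = 1.99 m.
Tailwater y_tw = 1.99 m: y_tw ≈ y₂, so the jump forms here.

y₂ = 1.99 m; the jump forms here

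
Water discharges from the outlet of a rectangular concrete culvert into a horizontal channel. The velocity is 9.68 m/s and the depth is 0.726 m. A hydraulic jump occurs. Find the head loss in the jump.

Fr₁ = V₁/√(g·y₁) = 9.68/√(9.81×0.726) = 3.63.
By Bélanger, y₂/y₁ = ½[√(1 + 8Fr₁²) − 1] = ½[√106.3 − 1] = 4.65.
y₂ = 4.65 × 0.726 = 3.38 m.
q = V₁·y₁ = 9.68 × 0.726 = 7.03 m²/s. V₂ = q/y₂ = 7.03/3.38 = 2.08 m/s. E₁ = y₁ + V₁²/2g = 5.50 m; E₂ = y₂ + V₂²/2g = 3.60 m. ΔE = E₁ − E₂ = 1.90 m.

ΔE = 1.90 m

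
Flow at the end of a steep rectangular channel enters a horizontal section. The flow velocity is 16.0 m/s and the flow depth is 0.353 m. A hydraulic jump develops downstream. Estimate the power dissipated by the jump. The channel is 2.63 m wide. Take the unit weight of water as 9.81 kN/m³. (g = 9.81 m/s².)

Fr₁ = V₁/√(g·y₁) = 16.0/√(9.81×0.353) = 8.60.
From the momentum equation for a rectangular channel, y₂/y₁ = ½[√(1 + 8Fr₁²) − 1] = ½[√592.4 − 1] = 11.7.
y₂ = 11.7 × 0.353 = 4.12 m.
Head loss: ΔE = (y₂ − y₁)³/(4y₁y₂) = (4.12 − 0.353)³/(4×0.353×4.12) = 53.4/5.82 = 9.19 m.
q = V₁·y₁ = 16.0 × 0.353 = 5.65 m²/s. Q = q·b = 5.65 × 2.63 = 14.9 m³/s. P = γ·Q·ΔE = 9.81 × 14.9 × 9.19 = 1339 kW.

P = 1339 kW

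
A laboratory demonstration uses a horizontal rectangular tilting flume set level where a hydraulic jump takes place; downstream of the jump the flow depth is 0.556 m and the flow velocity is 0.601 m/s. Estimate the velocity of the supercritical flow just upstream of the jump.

V₁ = 5.08 m/s

Fr₂ = V₂/√(g·y₂) = 0.601/√(9.81×0.556) = 0.257.
Since the conjugate-depth ratio holds either way, y₁/y₂ = ½[√(1 + 8Fr₂²) − 1] = ½[√1.530 − 1] = 0.118.
y₁ = 0.118 × 0.556 = 0.0658 m.
V₁ = q/y₁ = 0.334/0.0658 = 5.08 m/s.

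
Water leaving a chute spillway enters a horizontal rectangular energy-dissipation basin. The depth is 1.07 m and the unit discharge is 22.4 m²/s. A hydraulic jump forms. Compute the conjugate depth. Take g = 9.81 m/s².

y₂ = 9.26 m

V₁ = q/y₁ = 22.4/1.07 = 20.9 m/s. Fr₁ = V₁/√(g·y₁) = 20.9/√(9.81×1.07) = 6.46.
Bélanger equation: y₂/y₁ = ½[√(1 + 8Fr₁²) − 1] = ½[√335.0 − 1] = 8.65.
y₂ = 8.65 × 1.07 = 9.26 m.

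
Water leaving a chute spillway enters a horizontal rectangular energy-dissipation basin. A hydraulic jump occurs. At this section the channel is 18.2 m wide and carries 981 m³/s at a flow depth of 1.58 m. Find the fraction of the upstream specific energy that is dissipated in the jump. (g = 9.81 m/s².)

q = Q/b = 981/18.2 = 53.9 m²/s; V₁ = q/y₁ = 34.1 m/s. Fr₁ = V₁/√(g·y₁) = 8.67.
From the momentum equation for a rectangular channel, y₂/y₁ = ½[√(1 + 8Fr₁²) − 1] = ½[√601.7 − 1] = 11.8.
y₂ = 11.8 × 1.58 = 18.6 m.
E₁ = y₁ + V₁²/2g = 60.9 m. ΔE = (y₂ − y₁)³/(4y₁y₂) = 41.9 m. ΔE/E₁ = 41.9/60.9 = 0.688.

ΔE/E₁ = 0.688 (68.8%)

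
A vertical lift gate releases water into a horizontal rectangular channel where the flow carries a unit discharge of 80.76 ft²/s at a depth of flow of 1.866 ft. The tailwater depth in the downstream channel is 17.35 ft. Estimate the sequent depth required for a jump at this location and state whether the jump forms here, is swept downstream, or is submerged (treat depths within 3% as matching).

V₁ = q/y₁ = 80.76/1.866 = 43.28 ft/s. Fr₁ = V₁/√(g·y₁) = 43.28/√(32.2×1.866) = 5.583.
Sequent-depth ratio: y₂/y₁ = ½[√(1 + 8Fr₁²) − 1] = ½[√250.40 − 1] = 7.412.
y₂ = 7.412 × 1.866 = 13.83 ft.
Tailwater y_tw = 17.35 ft: y_tw > y₂, so the jump is submerged.

y₂ = 13.83 ft; the jump is submerged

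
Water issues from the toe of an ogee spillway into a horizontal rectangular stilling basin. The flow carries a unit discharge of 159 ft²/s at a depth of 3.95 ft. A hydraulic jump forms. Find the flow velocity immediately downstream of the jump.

V₁ = q/y₁ = 159/3.95 = 40.3 ft/s. Fr₁ = V₁/√(g·y₁) = 40.3/√(32.2×3.95) = 3.57.
Sequent-depth ratio: y₂/y₁ = ½[√(1 + 8Fr₁²) − 1] = ½[√102.9 − 1] = 4.57.
y₂ = 4.57 × 3.95 = 18.1 ft.
V₂ = q/y₂ = 159/18.1 = 8.80 ft/s.

V₂ = 8.80 ft/s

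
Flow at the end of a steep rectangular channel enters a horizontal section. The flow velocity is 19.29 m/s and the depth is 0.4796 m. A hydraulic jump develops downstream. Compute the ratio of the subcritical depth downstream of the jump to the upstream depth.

y₂/y₁ = 12.09

Fr₁ = V₁/√(g·y₁) = 19.29/√(9.81×0.4796) = 8.893.
Conjugate-depth relation: y₂/y₁ = ½[√(1 + 8Fr₁²) − 1] = ½[√633.71 − 1] = 12.09.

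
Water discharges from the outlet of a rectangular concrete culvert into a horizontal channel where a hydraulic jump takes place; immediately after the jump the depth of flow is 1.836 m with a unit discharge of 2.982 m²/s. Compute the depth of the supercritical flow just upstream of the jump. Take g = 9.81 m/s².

V₂ = q/y₂ = 2.982/1.836 = 1.624 m/s; Fr₂ = V₂/√(g·y₂) = 0.3827.
The Bélanger relation is symmetric: y₁/y₂ = ½[√(1 + 8Fr₂²) − 1] = ½[√2.1717 − 1] = 0.2368.
y₁ = 0.2368 × 1.836 = 0.4348 m.

y₁ = 0.4348 m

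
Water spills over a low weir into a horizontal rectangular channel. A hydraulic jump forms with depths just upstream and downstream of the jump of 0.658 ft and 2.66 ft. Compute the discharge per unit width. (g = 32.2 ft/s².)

q = 9.67 ft²/s

For a rectangular channel the momentum equation gives q² = ½·g·y₁·y₂·(y₁ + y₂) = ½×32.2×0.658×2.66×3.32 = 93.5.
q = √93.5 = 9.67 ft²/s.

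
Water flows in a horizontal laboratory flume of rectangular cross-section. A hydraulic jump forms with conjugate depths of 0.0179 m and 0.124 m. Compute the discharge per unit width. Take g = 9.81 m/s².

For a rectangular channel the momentum equation gives q² = ½·g·y₁·y₂·(y₁ + y₂) = ½×9.81×0.0179×0.124×0.142 = 0.00154.
q = √0.00154 = 0.0393 m²/s.

q = 0.0393 m²/s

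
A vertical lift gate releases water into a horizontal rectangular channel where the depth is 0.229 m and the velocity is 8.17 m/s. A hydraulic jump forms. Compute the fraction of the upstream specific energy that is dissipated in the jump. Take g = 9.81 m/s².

Fr₁ = V₁/√(g·y₁) = 8.17/√(9.81×0.229) = 5.45.
By Bélanger, y₂/y₁ = ½[√(1 + 8Fr₁²) − 1] = ½[√238.7 − 1] = 7.22.
y₂ = 7.22 × 0.229 = 1.65 m.
E₁ = y₁ + V₁²/2g = 3.63 m. ΔE = (y₂ − y₁)³/(4y₁y₂) = 1.91 m. ΔE/E₁ = 1.91/3.63 = 0.526.

ΔE/E₁ = 0.526 (52.6%)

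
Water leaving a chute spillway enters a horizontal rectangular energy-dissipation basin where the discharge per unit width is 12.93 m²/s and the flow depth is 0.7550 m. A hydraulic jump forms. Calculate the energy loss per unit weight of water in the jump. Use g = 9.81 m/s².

V₁ = q/y₁ = 12.93/0.7550 = 17.13 m/s. Fr₁ = V₁/√(g·y₁) = 17.13/√(9.81×0.7550) = 6.293.
Bélanger equation: y₂/y₁ = ½[√(1 + 8Fr₁²) − 1] = ½[√317.79 − 1] = 8.413.
y₂ = 8.413 × 0.7550 = 6.352 m.
Head loss: ΔE = (y₂ − y₁)³/(4y₁y₂) = (6.352 − 0.7550)³/(4×0.7550×6.352) = 175.3/19.18 = 9.140 m.

ΔE = 9.140 m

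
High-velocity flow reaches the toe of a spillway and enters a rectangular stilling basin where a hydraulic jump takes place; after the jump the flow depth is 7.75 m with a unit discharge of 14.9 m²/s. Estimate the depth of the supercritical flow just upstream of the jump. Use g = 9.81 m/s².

y₁ = 0.692 m

V₂ = q/y₂ = 14.9/7.75 = 1.92 m/s; Fr₂ = V₂/√(g·y₂) = 0.220.
Applying the sequent-depth relation in reverse, y₁/y₂ = ½[√(1 + 8Fr₂²) − 1] = ½[√1.389 − 1] = 0.0893.
y₁ = 0.0893 × 7.75 = 0.692 m.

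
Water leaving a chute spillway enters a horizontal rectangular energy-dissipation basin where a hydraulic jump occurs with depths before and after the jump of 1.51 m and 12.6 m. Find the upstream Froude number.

For a rectangular channel the momentum equation gives q² = ½·g·y₁·y₂·(y₁ + y₂) = ½×9.81×1.51×12.6×14.1 = 1317.
q = √1317 = 36.3 m²/s.
V₁ = q/y₁ = 24.0 m/s; Fr₁ = V₁/√(g·y₁) = 6.24.

Fr₁ = 6.24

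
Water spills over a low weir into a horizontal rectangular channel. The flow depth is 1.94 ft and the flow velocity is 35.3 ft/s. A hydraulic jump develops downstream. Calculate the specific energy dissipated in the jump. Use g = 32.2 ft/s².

Fr₁ = V₁/√(g·y₁) = 35.3/√(32.2×1.94) = 4.47.
Conjugate-depth relation: y₂/y₁ = ½[√(1 + 8Fr₁²) − 1] = ½[√160.6 − 1] = 5.84.
y₂ = 5.84 × 1.94 = 11.3 ft.
q = V₁·y₁ = 35.3 × 1.94 = 68.5 ft²/s. V₂ = q/y₂ = 68.5/11.3 = 6.05 ft/s. E₁ = y₁ + V₁²/2g = 21.3 ft; E₂ = y₂ + V₂²/2g = 11.9 ft. ΔE = E₁ − E₂ = 9.40 ft.

ΔE = 9.40 ft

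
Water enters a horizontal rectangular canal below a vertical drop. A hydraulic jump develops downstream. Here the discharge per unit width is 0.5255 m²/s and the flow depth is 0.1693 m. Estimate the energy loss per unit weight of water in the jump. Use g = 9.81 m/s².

V₁ = q/y₁ = 0.5255/0.1693 = 3.104 m/s. Fr₁ = V₁/√(g·y₁) = 3.104/√(9.81×0.1693) = 2.409.
From the momentum equation for a rectangular channel, y₂/y₁ = ½[√(1 + 8Fr₁²) − 1] = ½[√47.408 − 1] = 2.943.
y₂ = 2.943 × 0.1693 = 0.4982 m.
V₂ = q/y₂ = 0.5255/0.4982 = 1.055 m/s. E₁ = y₁ + V₁²/2g = 0.6604 m; E₂ = y₂ + V₂²/2g = 0.5549 m. ΔE = E₁ − E₂ = 0.1055 m.

ΔE = 0.1055 m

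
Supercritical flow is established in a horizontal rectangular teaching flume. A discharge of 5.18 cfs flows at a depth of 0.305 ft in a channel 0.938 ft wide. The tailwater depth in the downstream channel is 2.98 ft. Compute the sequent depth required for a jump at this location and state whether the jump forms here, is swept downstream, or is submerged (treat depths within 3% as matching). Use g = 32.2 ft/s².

y₂ = 2.34 ft; the jump is submerged

q = Q/b = 5.18/0.938 = 5.52 ft²/s; V₁ = q/y₁ = 18.1 ft/s. Fr₁ = V₁/√(g·y₁) = 5.78.
Conjugate-depth relation: y₂/y₁ = ½[√(1 + 8Fr₁²) − 1] = ½[√268.0 − 1] = 7.69.
y₂ = 7.69 × 0.305 = 2.34 ft.
Tailwater y_tw = 2.98 ft: y_tw > y₂, so the jump is submerged.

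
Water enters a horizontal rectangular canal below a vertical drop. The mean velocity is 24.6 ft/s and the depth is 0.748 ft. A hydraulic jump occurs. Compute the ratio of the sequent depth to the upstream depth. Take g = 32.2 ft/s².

y₂/y₁ = 6.61

Fr₁ = V₁/√(g·y₁) = 24.6/√(32.2×0.748) = 5.01.
Bélanger equation: y₂/y₁ = ½[√(1 + 8Fr₁²) − 1] = ½[√202.0 − 1] = 6.61.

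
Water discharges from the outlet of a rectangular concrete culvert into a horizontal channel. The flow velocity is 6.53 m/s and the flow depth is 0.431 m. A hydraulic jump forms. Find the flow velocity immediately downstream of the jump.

Fr₁ = V₁/√(g·y₁) = 6.53/√(9.81×0.431) = 3.18.
Bélanger equation: y₂/y₁ = ½[√(1 + 8Fr₁²) − 1] = ½[√81.68 − 1] = 4.02.
y₂ = 4.02 × 0.431 = 1.73 m.
q = V₁·y₁ = 6.53 × 0.431 = 2.81 m²/s.
V₂ = q/y₂ = 2.81/1.73 = 1.62 m/s.

V₂ = 1.62 m/s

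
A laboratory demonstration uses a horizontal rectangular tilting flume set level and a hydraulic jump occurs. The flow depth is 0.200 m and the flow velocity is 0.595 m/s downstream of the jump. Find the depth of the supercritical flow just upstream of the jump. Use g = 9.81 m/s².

Fr₂ = V₂/√(g·y₂) = 0.595/√(9.81×0.200) = 0.425.
Applying the sequent-depth relation in reverse, y₁/y₂ = ½[√(1 + 8Fr₂²) − 1] = ½[√2.444 − 1] = 0.282.
y₁ = 0.282 × 0.200 = 0.0563 m.

y₁ = 0.0563 m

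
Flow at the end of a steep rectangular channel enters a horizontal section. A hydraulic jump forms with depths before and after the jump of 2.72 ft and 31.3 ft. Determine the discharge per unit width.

For a rectangular channel the momentum equation gives q² = ½·g·y₁·y₂·(y₁ + y₂) = ½×32.2×2.72×31.3×34.0 = 46631.
q = √46631 = 216 ft²/s.

q = 216 ft²/s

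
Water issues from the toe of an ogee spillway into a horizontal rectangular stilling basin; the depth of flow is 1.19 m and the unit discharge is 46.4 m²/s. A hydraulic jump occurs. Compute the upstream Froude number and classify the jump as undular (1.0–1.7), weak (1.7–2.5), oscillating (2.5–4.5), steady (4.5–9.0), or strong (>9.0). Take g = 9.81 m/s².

Fr₁ = 11.4; strong jump

V₁ = q/y₁ = 46.4/1.19 = 39.0 m/s. Fr₁ = V₁/√(g·y₁) = 39.0/√(9.81×1.19) = 11.4.
Fr₁ = 11.4 lies in the strong range.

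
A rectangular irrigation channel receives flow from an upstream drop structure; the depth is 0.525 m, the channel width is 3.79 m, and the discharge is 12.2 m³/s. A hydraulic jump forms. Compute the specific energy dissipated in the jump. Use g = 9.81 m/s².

ΔE = 0.510 m

q = Q/b = 12.2/3.79 = 3.22 m²/s; V₁ = q/y₁ = 6.13 m/s. Fr₁ = V₁/√(g·y₁) = 2.70.
Bélanger equation: y₂/y₁ = ½[√(1 + 8Fr₁²) − 1] = ½[√59.40 − 1] = 3.35.
y₂ = 3.35 × 0.525 = 1.76 m.
V₂ = q/y₂ = 3.22/1.76 = 1.83 m/s. E₁ = y₁ + V₁²/2g = 2.44 m; E₂ = y₂ + V₂²/2g = 1.93 m. ΔE = E₁ − E₂ = 0.510 m.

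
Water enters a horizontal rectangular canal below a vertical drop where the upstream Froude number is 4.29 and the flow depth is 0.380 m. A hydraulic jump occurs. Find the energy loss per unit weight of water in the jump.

Fr₁ = 4.29 (given).
Bélanger equation: y₂/y₁ = ½[√(1 + 8Fr₁²) − 1] = ½[√148.2 − 1] = 5.59.
y₂ = 5.59 × 0.380 = 2.12 m.
V₁ = Fr₁·√(g·y₁) = 4.29×√(9.81×0.380) = 8.28 m/s; q = V₁·y₁ = 3.15 m²/s. V₂ = q/y₂ = 3.15/2.12 = 1.48 m/s. E₁ = y₁ + V₁²/2g = 3.88 m; E₂ = y₂ + V₂²/2g = 2.24 m. ΔE = E₁ − E₂ = 1.64 m.

ΔE = 1.64 m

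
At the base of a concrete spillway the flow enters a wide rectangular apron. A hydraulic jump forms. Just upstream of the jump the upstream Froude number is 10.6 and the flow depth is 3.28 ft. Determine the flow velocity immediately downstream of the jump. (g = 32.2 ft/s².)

V₂ = 7.51 ft/s

Fr₁ = 10.6 (given).
By Bélanger, y₂/y₁ = ½[√(1 + 8Fr₁²) − 1] = ½[√899.9 − 1] = 14.5.
y₂ = 14.5 × 3.28 = 47.6 ft.
V₁ = Fr₁·√(g·y₁) = 10.6×√(32.2×3.28) = 109 ft/s; q = V₁·y₁ = 357 ft²/s.
V₂ = q/y₂ = 357/47.6 = 7.51 ft/s.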